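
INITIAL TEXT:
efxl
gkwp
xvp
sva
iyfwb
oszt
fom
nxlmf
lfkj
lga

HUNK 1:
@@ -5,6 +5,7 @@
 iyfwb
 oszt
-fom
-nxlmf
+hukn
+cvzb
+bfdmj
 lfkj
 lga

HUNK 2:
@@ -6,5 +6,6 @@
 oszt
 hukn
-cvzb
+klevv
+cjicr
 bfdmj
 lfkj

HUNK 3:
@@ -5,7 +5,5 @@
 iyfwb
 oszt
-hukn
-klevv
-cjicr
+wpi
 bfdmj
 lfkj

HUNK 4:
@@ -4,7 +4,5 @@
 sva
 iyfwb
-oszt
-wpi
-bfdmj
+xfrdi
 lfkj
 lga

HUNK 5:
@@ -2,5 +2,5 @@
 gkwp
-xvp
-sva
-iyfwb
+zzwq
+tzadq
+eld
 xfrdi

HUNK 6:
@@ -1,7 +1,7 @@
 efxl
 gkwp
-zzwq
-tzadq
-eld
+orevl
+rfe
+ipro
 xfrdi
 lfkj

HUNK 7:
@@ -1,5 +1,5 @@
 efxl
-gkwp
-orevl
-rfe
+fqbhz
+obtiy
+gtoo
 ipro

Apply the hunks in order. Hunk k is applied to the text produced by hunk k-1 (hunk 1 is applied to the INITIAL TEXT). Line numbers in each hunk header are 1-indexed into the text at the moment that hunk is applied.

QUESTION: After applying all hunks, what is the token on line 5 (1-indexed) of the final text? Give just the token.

Answer: ipro

Derivation:
Hunk 1: at line 5 remove [fom,nxlmf] add [hukn,cvzb,bfdmj] -> 11 lines: efxl gkwp xvp sva iyfwb oszt hukn cvzb bfdmj lfkj lga
Hunk 2: at line 6 remove [cvzb] add [klevv,cjicr] -> 12 lines: efxl gkwp xvp sva iyfwb oszt hukn klevv cjicr bfdmj lfkj lga
Hunk 3: at line 5 remove [hukn,klevv,cjicr] add [wpi] -> 10 lines: efxl gkwp xvp sva iyfwb oszt wpi bfdmj lfkj lga
Hunk 4: at line 4 remove [oszt,wpi,bfdmj] add [xfrdi] -> 8 lines: efxl gkwp xvp sva iyfwb xfrdi lfkj lga
Hunk 5: at line 2 remove [xvp,sva,iyfwb] add [zzwq,tzadq,eld] -> 8 lines: efxl gkwp zzwq tzadq eld xfrdi lfkj lga
Hunk 6: at line 1 remove [zzwq,tzadq,eld] add [orevl,rfe,ipro] -> 8 lines: efxl gkwp orevl rfe ipro xfrdi lfkj lga
Hunk 7: at line 1 remove [gkwp,orevl,rfe] add [fqbhz,obtiy,gtoo] -> 8 lines: efxl fqbhz obtiy gtoo ipro xfrdi lfkj lga
Final line 5: ipro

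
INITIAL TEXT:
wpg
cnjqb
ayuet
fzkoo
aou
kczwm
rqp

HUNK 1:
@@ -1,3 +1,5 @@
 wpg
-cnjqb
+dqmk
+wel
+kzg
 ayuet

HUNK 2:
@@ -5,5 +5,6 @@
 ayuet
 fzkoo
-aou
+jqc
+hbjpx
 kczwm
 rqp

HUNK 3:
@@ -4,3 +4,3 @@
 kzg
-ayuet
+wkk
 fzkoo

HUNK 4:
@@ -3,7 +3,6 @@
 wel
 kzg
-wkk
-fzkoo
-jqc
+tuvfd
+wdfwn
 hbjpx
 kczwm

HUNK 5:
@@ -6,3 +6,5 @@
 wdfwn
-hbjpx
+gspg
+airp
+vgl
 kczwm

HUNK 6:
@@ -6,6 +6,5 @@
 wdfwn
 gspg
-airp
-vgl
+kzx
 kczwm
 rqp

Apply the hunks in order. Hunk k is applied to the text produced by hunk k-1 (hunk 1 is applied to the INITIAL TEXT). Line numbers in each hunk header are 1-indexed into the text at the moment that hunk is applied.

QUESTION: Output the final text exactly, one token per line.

Answer: wpg
dqmk
wel
kzg
tuvfd
wdfwn
gspg
kzx
kczwm
rqp

Derivation:
Hunk 1: at line 1 remove [cnjqb] add [dqmk,wel,kzg] -> 9 lines: wpg dqmk wel kzg ayuet fzkoo aou kczwm rqp
Hunk 2: at line 5 remove [aou] add [jqc,hbjpx] -> 10 lines: wpg dqmk wel kzg ayuet fzkoo jqc hbjpx kczwm rqp
Hunk 3: at line 4 remove [ayuet] add [wkk] -> 10 lines: wpg dqmk wel kzg wkk fzkoo jqc hbjpx kczwm rqp
Hunk 4: at line 3 remove [wkk,fzkoo,jqc] add [tuvfd,wdfwn] -> 9 lines: wpg dqmk wel kzg tuvfd wdfwn hbjpx kczwm rqp
Hunk 5: at line 6 remove [hbjpx] add [gspg,airp,vgl] -> 11 lines: wpg dqmk wel kzg tuvfd wdfwn gspg airp vgl kczwm rqp
Hunk 6: at line 6 remove [airp,vgl] add [kzx] -> 10 lines: wpg dqmk wel kzg tuvfd wdfwn gspg kzx kczwm rqp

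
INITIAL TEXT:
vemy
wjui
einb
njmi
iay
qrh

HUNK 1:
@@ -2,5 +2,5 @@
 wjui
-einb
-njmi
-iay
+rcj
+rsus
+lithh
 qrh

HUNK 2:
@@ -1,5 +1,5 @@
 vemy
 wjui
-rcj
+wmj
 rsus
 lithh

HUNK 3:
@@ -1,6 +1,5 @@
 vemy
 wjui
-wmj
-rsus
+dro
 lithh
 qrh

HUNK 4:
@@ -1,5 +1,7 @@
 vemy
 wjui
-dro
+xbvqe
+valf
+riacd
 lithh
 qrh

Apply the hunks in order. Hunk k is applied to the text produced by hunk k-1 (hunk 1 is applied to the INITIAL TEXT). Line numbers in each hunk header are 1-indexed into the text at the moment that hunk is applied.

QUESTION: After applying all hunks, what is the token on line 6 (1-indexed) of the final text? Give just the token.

Answer: lithh

Derivation:
Hunk 1: at line 2 remove [einb,njmi,iay] add [rcj,rsus,lithh] -> 6 lines: vemy wjui rcj rsus lithh qrh
Hunk 2: at line 1 remove [rcj] add [wmj] -> 6 lines: vemy wjui wmj rsus lithh qrh
Hunk 3: at line 1 remove [wmj,rsus] add [dro] -> 5 lines: vemy wjui dro lithh qrh
Hunk 4: at line 1 remove [dro] add [xbvqe,valf,riacd] -> 7 lines: vemy wjui xbvqe valf riacd lithh qrh
Final line 6: lithh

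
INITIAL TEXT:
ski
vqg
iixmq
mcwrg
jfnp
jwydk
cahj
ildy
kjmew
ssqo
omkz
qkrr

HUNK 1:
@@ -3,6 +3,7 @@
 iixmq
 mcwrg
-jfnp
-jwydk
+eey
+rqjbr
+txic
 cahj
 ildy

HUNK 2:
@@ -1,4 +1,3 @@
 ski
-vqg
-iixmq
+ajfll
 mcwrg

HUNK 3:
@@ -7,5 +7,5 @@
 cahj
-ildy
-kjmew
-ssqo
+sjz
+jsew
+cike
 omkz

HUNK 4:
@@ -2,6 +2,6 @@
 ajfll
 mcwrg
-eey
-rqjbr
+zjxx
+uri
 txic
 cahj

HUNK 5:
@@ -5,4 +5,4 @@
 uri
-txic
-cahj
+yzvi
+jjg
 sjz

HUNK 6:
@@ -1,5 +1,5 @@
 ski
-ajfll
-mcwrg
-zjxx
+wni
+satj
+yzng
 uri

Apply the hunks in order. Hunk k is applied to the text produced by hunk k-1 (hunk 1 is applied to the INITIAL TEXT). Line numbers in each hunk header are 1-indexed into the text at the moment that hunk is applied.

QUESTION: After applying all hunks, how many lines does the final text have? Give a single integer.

Hunk 1: at line 3 remove [jfnp,jwydk] add [eey,rqjbr,txic] -> 13 lines: ski vqg iixmq mcwrg eey rqjbr txic cahj ildy kjmew ssqo omkz qkrr
Hunk 2: at line 1 remove [vqg,iixmq] add [ajfll] -> 12 lines: ski ajfll mcwrg eey rqjbr txic cahj ildy kjmew ssqo omkz qkrr
Hunk 3: at line 7 remove [ildy,kjmew,ssqo] add [sjz,jsew,cike] -> 12 lines: ski ajfll mcwrg eey rqjbr txic cahj sjz jsew cike omkz qkrr
Hunk 4: at line 2 remove [eey,rqjbr] add [zjxx,uri] -> 12 lines: ski ajfll mcwrg zjxx uri txic cahj sjz jsew cike omkz qkrr
Hunk 5: at line 5 remove [txic,cahj] add [yzvi,jjg] -> 12 lines: ski ajfll mcwrg zjxx uri yzvi jjg sjz jsew cike omkz qkrr
Hunk 6: at line 1 remove [ajfll,mcwrg,zjxx] add [wni,satj,yzng] -> 12 lines: ski wni satj yzng uri yzvi jjg sjz jsew cike omkz qkrr
Final line count: 12

Answer: 12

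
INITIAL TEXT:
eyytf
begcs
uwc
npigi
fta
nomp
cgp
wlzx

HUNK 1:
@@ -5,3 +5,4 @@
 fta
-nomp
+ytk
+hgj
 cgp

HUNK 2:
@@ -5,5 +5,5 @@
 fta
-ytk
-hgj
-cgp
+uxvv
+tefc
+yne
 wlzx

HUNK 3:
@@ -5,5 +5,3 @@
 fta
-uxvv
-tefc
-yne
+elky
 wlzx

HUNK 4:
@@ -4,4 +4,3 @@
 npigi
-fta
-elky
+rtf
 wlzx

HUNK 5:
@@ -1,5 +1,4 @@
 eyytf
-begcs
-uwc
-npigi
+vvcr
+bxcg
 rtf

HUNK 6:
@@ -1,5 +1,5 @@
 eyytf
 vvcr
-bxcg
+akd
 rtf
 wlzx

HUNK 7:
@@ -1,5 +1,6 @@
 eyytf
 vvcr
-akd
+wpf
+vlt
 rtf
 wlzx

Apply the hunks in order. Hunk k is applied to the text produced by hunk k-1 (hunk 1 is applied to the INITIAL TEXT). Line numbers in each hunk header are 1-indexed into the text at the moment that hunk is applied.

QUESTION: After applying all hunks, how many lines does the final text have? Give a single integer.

Hunk 1: at line 5 remove [nomp] add [ytk,hgj] -> 9 lines: eyytf begcs uwc npigi fta ytk hgj cgp wlzx
Hunk 2: at line 5 remove [ytk,hgj,cgp] add [uxvv,tefc,yne] -> 9 lines: eyytf begcs uwc npigi fta uxvv tefc yne wlzx
Hunk 3: at line 5 remove [uxvv,tefc,yne] add [elky] -> 7 lines: eyytf begcs uwc npigi fta elky wlzx
Hunk 4: at line 4 remove [fta,elky] add [rtf] -> 6 lines: eyytf begcs uwc npigi rtf wlzx
Hunk 5: at line 1 remove [begcs,uwc,npigi] add [vvcr,bxcg] -> 5 lines: eyytf vvcr bxcg rtf wlzx
Hunk 6: at line 1 remove [bxcg] add [akd] -> 5 lines: eyytf vvcr akd rtf wlzx
Hunk 7: at line 1 remove [akd] add [wpf,vlt] -> 6 lines: eyytf vvcr wpf vlt rtf wlzx
Final line count: 6

Answer: 6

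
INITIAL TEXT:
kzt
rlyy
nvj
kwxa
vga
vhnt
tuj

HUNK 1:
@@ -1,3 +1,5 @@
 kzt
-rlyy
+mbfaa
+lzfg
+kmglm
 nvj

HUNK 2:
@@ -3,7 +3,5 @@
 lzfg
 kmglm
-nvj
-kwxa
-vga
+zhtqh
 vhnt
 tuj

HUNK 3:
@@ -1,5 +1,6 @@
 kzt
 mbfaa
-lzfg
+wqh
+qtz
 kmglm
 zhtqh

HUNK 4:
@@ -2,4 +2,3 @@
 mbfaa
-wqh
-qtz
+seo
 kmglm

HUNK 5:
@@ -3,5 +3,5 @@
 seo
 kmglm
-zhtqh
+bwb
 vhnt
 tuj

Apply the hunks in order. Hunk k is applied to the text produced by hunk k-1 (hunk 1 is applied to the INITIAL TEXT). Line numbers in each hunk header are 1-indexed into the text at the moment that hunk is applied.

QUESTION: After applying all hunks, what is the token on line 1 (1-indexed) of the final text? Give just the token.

Hunk 1: at line 1 remove [rlyy] add [mbfaa,lzfg,kmglm] -> 9 lines: kzt mbfaa lzfg kmglm nvj kwxa vga vhnt tuj
Hunk 2: at line 3 remove [nvj,kwxa,vga] add [zhtqh] -> 7 lines: kzt mbfaa lzfg kmglm zhtqh vhnt tuj
Hunk 3: at line 1 remove [lzfg] add [wqh,qtz] -> 8 lines: kzt mbfaa wqh qtz kmglm zhtqh vhnt tuj
Hunk 4: at line 2 remove [wqh,qtz] add [seo] -> 7 lines: kzt mbfaa seo kmglm zhtqh vhnt tuj
Hunk 5: at line 3 remove [zhtqh] add [bwb] -> 7 lines: kzt mbfaa seo kmglm bwb vhnt tuj
Final line 1: kzt

Answer: kzt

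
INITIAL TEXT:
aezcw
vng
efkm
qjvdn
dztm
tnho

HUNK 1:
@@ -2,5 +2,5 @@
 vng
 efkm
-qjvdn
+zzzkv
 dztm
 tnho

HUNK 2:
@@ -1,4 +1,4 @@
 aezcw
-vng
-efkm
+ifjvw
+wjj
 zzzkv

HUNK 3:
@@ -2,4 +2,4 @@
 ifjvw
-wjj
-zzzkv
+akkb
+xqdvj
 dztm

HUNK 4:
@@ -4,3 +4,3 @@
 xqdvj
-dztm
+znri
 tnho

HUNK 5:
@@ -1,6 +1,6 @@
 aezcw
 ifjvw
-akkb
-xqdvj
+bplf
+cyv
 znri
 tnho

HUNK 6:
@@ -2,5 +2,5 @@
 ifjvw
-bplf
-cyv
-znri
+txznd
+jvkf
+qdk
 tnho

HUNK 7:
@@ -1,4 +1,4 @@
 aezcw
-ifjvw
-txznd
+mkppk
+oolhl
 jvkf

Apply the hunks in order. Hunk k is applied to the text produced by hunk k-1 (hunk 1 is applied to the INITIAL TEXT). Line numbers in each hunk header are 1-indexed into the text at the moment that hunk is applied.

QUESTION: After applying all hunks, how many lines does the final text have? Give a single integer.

Answer: 6

Derivation:
Hunk 1: at line 2 remove [qjvdn] add [zzzkv] -> 6 lines: aezcw vng efkm zzzkv dztm tnho
Hunk 2: at line 1 remove [vng,efkm] add [ifjvw,wjj] -> 6 lines: aezcw ifjvw wjj zzzkv dztm tnho
Hunk 3: at line 2 remove [wjj,zzzkv] add [akkb,xqdvj] -> 6 lines: aezcw ifjvw akkb xqdvj dztm tnho
Hunk 4: at line 4 remove [dztm] add [znri] -> 6 lines: aezcw ifjvw akkb xqdvj znri tnho
Hunk 5: at line 1 remove [akkb,xqdvj] add [bplf,cyv] -> 6 lines: aezcw ifjvw bplf cyv znri tnho
Hunk 6: at line 2 remove [bplf,cyv,znri] add [txznd,jvkf,qdk] -> 6 lines: aezcw ifjvw txznd jvkf qdk tnho
Hunk 7: at line 1 remove [ifjvw,txznd] add [mkppk,oolhl] -> 6 lines: aezcw mkppk oolhl jvkf qdk tnho
Final line count: 6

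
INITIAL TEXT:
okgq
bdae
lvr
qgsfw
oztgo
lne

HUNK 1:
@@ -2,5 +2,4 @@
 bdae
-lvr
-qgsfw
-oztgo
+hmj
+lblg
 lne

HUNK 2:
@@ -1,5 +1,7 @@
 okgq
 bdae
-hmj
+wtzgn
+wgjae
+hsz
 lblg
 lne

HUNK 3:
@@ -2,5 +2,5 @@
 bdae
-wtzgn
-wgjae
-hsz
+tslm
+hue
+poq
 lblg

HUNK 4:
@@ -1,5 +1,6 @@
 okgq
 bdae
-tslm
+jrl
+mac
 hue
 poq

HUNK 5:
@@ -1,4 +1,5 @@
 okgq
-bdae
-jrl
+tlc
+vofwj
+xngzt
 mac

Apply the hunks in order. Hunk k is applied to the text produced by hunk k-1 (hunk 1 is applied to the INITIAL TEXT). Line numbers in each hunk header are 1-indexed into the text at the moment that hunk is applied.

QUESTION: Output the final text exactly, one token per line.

Hunk 1: at line 2 remove [lvr,qgsfw,oztgo] add [hmj,lblg] -> 5 lines: okgq bdae hmj lblg lne
Hunk 2: at line 1 remove [hmj] add [wtzgn,wgjae,hsz] -> 7 lines: okgq bdae wtzgn wgjae hsz lblg lne
Hunk 3: at line 2 remove [wtzgn,wgjae,hsz] add [tslm,hue,poq] -> 7 lines: okgq bdae tslm hue poq lblg lne
Hunk 4: at line 1 remove [tslm] add [jrl,mac] -> 8 lines: okgq bdae jrl mac hue poq lblg lne
Hunk 5: at line 1 remove [bdae,jrl] add [tlc,vofwj,xngzt] -> 9 lines: okgq tlc vofwj xngzt mac hue poq lblg lne

Answer: okgq
tlc
vofwj
xngzt
mac
hue
poq
lblg
lne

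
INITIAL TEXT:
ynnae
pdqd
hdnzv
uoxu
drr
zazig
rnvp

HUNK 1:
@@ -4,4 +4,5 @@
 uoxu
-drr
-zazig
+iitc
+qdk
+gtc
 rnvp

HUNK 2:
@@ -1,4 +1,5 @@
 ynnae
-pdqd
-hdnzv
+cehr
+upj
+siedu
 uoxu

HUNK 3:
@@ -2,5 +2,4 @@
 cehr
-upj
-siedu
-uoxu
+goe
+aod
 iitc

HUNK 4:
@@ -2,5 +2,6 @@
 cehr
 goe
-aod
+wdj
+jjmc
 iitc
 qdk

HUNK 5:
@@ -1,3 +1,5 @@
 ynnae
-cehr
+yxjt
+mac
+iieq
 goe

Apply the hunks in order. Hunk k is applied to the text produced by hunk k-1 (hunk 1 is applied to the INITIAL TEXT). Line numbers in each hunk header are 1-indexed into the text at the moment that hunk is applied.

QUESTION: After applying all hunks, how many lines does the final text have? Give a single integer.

Answer: 11

Derivation:
Hunk 1: at line 4 remove [drr,zazig] add [iitc,qdk,gtc] -> 8 lines: ynnae pdqd hdnzv uoxu iitc qdk gtc rnvp
Hunk 2: at line 1 remove [pdqd,hdnzv] add [cehr,upj,siedu] -> 9 lines: ynnae cehr upj siedu uoxu iitc qdk gtc rnvp
Hunk 3: at line 2 remove [upj,siedu,uoxu] add [goe,aod] -> 8 lines: ynnae cehr goe aod iitc qdk gtc rnvp
Hunk 4: at line 2 remove [aod] add [wdj,jjmc] -> 9 lines: ynnae cehr goe wdj jjmc iitc qdk gtc rnvp
Hunk 5: at line 1 remove [cehr] add [yxjt,mac,iieq] -> 11 lines: ynnae yxjt mac iieq goe wdj jjmc iitc qdk gtc rnvp
Final line count: 11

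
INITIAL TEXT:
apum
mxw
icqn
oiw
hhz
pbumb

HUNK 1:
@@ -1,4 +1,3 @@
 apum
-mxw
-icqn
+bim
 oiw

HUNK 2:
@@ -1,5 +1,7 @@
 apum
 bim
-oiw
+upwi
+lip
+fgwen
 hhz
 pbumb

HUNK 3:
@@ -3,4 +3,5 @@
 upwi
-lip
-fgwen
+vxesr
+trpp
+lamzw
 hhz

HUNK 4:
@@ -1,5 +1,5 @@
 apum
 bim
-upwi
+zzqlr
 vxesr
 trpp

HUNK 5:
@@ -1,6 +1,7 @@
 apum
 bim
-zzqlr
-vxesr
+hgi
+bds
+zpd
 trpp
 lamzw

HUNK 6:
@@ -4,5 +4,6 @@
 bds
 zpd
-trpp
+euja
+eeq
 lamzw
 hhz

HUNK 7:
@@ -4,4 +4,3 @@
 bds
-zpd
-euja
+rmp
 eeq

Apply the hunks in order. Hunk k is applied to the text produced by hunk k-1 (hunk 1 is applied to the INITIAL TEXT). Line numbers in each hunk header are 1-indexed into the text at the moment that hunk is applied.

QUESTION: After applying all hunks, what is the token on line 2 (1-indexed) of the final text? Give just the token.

Answer: bim

Derivation:
Hunk 1: at line 1 remove [mxw,icqn] add [bim] -> 5 lines: apum bim oiw hhz pbumb
Hunk 2: at line 1 remove [oiw] add [upwi,lip,fgwen] -> 7 lines: apum bim upwi lip fgwen hhz pbumb
Hunk 3: at line 3 remove [lip,fgwen] add [vxesr,trpp,lamzw] -> 8 lines: apum bim upwi vxesr trpp lamzw hhz pbumb
Hunk 4: at line 1 remove [upwi] add [zzqlr] -> 8 lines: apum bim zzqlr vxesr trpp lamzw hhz pbumb
Hunk 5: at line 1 remove [zzqlr,vxesr] add [hgi,bds,zpd] -> 9 lines: apum bim hgi bds zpd trpp lamzw hhz pbumb
Hunk 6: at line 4 remove [trpp] add [euja,eeq] -> 10 lines: apum bim hgi bds zpd euja eeq lamzw hhz pbumb
Hunk 7: at line 4 remove [zpd,euja] add [rmp] -> 9 lines: apum bim hgi bds rmp eeq lamzw hhz pbumb
Final line 2: bim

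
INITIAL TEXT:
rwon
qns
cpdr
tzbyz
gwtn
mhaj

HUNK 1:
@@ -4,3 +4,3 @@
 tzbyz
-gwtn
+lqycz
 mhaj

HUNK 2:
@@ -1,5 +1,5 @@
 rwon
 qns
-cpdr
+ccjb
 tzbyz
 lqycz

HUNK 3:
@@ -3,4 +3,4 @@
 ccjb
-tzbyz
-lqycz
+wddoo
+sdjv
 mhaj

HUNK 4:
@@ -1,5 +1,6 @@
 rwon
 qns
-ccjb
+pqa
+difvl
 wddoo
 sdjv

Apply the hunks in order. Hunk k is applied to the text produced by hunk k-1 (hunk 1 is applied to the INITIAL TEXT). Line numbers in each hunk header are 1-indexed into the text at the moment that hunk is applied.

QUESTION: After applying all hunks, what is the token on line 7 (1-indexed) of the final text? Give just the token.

Hunk 1: at line 4 remove [gwtn] add [lqycz] -> 6 lines: rwon qns cpdr tzbyz lqycz mhaj
Hunk 2: at line 1 remove [cpdr] add [ccjb] -> 6 lines: rwon qns ccjb tzbyz lqycz mhaj
Hunk 3: at line 3 remove [tzbyz,lqycz] add [wddoo,sdjv] -> 6 lines: rwon qns ccjb wddoo sdjv mhaj
Hunk 4: at line 1 remove [ccjb] add [pqa,difvl] -> 7 lines: rwon qns pqa difvl wddoo sdjv mhaj
Final line 7: mhaj

Answer: mhaj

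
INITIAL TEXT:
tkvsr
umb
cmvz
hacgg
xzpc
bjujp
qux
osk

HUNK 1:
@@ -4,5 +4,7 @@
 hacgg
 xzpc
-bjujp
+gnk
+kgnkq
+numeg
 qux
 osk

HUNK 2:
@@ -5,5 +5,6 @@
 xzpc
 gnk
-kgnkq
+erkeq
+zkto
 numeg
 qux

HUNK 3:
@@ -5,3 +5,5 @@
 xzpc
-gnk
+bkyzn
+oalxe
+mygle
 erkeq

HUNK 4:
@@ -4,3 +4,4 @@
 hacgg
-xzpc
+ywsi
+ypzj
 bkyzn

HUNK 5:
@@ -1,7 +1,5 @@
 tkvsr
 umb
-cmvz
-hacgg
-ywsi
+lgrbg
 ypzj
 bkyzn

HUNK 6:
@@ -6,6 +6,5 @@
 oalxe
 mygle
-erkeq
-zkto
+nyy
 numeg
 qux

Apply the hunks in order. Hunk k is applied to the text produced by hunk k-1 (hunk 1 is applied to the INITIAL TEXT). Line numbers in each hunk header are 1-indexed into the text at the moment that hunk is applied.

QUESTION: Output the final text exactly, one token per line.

Hunk 1: at line 4 remove [bjujp] add [gnk,kgnkq,numeg] -> 10 lines: tkvsr umb cmvz hacgg xzpc gnk kgnkq numeg qux osk
Hunk 2: at line 5 remove [kgnkq] add [erkeq,zkto] -> 11 lines: tkvsr umb cmvz hacgg xzpc gnk erkeq zkto numeg qux osk
Hunk 3: at line 5 remove [gnk] add [bkyzn,oalxe,mygle] -> 13 lines: tkvsr umb cmvz hacgg xzpc bkyzn oalxe mygle erkeq zkto numeg qux osk
Hunk 4: at line 4 remove [xzpc] add [ywsi,ypzj] -> 14 lines: tkvsr umb cmvz hacgg ywsi ypzj bkyzn oalxe mygle erkeq zkto numeg qux osk
Hunk 5: at line 1 remove [cmvz,hacgg,ywsi] add [lgrbg] -> 12 lines: tkvsr umb lgrbg ypzj bkyzn oalxe mygle erkeq zkto numeg qux osk
Hunk 6: at line 6 remove [erkeq,zkto] add [nyy] -> 11 lines: tkvsr umb lgrbg ypzj bkyzn oalxe mygle nyy numeg qux osk

Answer: tkvsr
umb
lgrbg
ypzj
bkyzn
oalxe
mygle
nyy
numeg
qux
osk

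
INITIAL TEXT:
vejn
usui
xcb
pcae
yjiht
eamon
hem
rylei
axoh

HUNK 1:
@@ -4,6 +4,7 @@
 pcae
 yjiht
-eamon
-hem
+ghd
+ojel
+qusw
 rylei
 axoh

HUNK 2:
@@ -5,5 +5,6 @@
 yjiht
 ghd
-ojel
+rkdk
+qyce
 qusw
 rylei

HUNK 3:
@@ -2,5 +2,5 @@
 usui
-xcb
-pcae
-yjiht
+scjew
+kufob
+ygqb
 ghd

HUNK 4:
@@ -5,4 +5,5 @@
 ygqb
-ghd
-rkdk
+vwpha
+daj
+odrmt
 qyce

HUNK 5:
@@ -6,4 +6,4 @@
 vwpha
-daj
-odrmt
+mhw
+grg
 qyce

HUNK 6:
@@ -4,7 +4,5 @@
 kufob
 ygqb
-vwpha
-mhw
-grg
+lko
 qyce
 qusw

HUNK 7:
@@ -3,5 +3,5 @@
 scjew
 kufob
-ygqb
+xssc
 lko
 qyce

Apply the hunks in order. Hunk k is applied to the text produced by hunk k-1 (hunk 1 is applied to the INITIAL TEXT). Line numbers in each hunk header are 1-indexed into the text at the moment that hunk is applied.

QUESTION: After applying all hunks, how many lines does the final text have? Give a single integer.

Answer: 10

Derivation:
Hunk 1: at line 4 remove [eamon,hem] add [ghd,ojel,qusw] -> 10 lines: vejn usui xcb pcae yjiht ghd ojel qusw rylei axoh
Hunk 2: at line 5 remove [ojel] add [rkdk,qyce] -> 11 lines: vejn usui xcb pcae yjiht ghd rkdk qyce qusw rylei axoh
Hunk 3: at line 2 remove [xcb,pcae,yjiht] add [scjew,kufob,ygqb] -> 11 lines: vejn usui scjew kufob ygqb ghd rkdk qyce qusw rylei axoh
Hunk 4: at line 5 remove [ghd,rkdk] add [vwpha,daj,odrmt] -> 12 lines: vejn usui scjew kufob ygqb vwpha daj odrmt qyce qusw rylei axoh
Hunk 5: at line 6 remove [daj,odrmt] add [mhw,grg] -> 12 lines: vejn usui scjew kufob ygqb vwpha mhw grg qyce qusw rylei axoh
Hunk 6: at line 4 remove [vwpha,mhw,grg] add [lko] -> 10 lines: vejn usui scjew kufob ygqb lko qyce qusw rylei axoh
Hunk 7: at line 3 remove [ygqb] add [xssc] -> 10 lines: vejn usui scjew kufob xssc lko qyce qusw rylei axoh
Final line count: 10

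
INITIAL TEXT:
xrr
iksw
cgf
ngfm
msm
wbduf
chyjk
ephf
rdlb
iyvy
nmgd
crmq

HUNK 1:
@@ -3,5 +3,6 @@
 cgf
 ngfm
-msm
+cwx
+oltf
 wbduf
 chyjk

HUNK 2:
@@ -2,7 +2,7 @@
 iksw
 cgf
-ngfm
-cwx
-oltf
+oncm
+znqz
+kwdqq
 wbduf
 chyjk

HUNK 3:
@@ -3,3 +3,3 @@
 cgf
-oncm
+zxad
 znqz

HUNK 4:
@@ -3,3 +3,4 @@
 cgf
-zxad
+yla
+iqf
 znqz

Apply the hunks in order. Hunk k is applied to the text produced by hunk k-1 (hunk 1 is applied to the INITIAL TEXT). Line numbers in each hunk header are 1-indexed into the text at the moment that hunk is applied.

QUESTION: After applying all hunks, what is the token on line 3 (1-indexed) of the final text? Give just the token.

Hunk 1: at line 3 remove [msm] add [cwx,oltf] -> 13 lines: xrr iksw cgf ngfm cwx oltf wbduf chyjk ephf rdlb iyvy nmgd crmq
Hunk 2: at line 2 remove [ngfm,cwx,oltf] add [oncm,znqz,kwdqq] -> 13 lines: xrr iksw cgf oncm znqz kwdqq wbduf chyjk ephf rdlb iyvy nmgd crmq
Hunk 3: at line 3 remove [oncm] add [zxad] -> 13 lines: xrr iksw cgf zxad znqz kwdqq wbduf chyjk ephf rdlb iyvy nmgd crmq
Hunk 4: at line 3 remove [zxad] add [yla,iqf] -> 14 lines: xrr iksw cgf yla iqf znqz kwdqq wbduf chyjk ephf rdlb iyvy nmgd crmq
Final line 3: cgf

Answer: cgf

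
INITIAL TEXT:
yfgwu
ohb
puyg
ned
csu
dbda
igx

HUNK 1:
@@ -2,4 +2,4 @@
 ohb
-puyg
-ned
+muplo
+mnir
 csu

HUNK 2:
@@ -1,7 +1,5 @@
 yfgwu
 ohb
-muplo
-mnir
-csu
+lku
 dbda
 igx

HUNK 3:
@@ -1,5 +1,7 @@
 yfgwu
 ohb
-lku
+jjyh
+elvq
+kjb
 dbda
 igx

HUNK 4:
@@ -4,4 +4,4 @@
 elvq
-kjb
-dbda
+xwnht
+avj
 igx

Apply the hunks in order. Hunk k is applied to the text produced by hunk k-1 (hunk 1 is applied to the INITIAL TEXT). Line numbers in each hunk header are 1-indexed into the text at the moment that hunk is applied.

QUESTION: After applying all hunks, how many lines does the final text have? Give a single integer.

Hunk 1: at line 2 remove [puyg,ned] add [muplo,mnir] -> 7 lines: yfgwu ohb muplo mnir csu dbda igx
Hunk 2: at line 1 remove [muplo,mnir,csu] add [lku] -> 5 lines: yfgwu ohb lku dbda igx
Hunk 3: at line 1 remove [lku] add [jjyh,elvq,kjb] -> 7 lines: yfgwu ohb jjyh elvq kjb dbda igx
Hunk 4: at line 4 remove [kjb,dbda] add [xwnht,avj] -> 7 lines: yfgwu ohb jjyh elvq xwnht avj igx
Final line count: 7

Answer: 7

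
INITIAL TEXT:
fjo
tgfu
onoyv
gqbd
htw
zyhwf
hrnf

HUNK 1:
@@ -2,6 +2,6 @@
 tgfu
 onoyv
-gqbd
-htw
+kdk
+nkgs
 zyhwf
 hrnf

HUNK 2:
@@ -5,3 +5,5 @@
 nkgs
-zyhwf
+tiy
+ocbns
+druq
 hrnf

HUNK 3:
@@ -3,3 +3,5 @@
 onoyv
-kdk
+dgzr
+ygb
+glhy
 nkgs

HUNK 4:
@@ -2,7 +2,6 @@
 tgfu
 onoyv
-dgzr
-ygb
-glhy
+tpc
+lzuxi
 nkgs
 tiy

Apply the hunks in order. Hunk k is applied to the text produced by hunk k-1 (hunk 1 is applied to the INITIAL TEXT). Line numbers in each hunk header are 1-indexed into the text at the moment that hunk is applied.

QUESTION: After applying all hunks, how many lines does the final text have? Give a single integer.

Answer: 10

Derivation:
Hunk 1: at line 2 remove [gqbd,htw] add [kdk,nkgs] -> 7 lines: fjo tgfu onoyv kdk nkgs zyhwf hrnf
Hunk 2: at line 5 remove [zyhwf] add [tiy,ocbns,druq] -> 9 lines: fjo tgfu onoyv kdk nkgs tiy ocbns druq hrnf
Hunk 3: at line 3 remove [kdk] add [dgzr,ygb,glhy] -> 11 lines: fjo tgfu onoyv dgzr ygb glhy nkgs tiy ocbns druq hrnf
Hunk 4: at line 2 remove [dgzr,ygb,glhy] add [tpc,lzuxi] -> 10 lines: fjo tgfu onoyv tpc lzuxi nkgs tiy ocbns druq hrnf
Final line count: 10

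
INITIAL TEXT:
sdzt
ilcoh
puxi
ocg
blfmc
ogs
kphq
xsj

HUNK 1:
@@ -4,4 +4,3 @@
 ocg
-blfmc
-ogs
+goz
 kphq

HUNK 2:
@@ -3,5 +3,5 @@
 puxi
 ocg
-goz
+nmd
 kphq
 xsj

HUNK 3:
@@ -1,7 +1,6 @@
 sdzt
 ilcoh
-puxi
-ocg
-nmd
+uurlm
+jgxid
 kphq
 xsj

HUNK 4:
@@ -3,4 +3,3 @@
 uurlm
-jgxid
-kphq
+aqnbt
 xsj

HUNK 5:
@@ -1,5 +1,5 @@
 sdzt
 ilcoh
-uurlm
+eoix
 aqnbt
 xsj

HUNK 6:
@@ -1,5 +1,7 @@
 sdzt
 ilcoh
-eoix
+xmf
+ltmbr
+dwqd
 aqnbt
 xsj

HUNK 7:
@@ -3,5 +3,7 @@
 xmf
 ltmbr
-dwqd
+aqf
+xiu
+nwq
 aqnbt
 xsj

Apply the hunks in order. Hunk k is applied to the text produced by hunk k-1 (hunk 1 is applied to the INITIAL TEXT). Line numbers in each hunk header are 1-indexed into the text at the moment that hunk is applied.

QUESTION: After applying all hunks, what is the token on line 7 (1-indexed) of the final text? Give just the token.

Answer: nwq

Derivation:
Hunk 1: at line 4 remove [blfmc,ogs] add [goz] -> 7 lines: sdzt ilcoh puxi ocg goz kphq xsj
Hunk 2: at line 3 remove [goz] add [nmd] -> 7 lines: sdzt ilcoh puxi ocg nmd kphq xsj
Hunk 3: at line 1 remove [puxi,ocg,nmd] add [uurlm,jgxid] -> 6 lines: sdzt ilcoh uurlm jgxid kphq xsj
Hunk 4: at line 3 remove [jgxid,kphq] add [aqnbt] -> 5 lines: sdzt ilcoh uurlm aqnbt xsj
Hunk 5: at line 1 remove [uurlm] add [eoix] -> 5 lines: sdzt ilcoh eoix aqnbt xsj
Hunk 6: at line 1 remove [eoix] add [xmf,ltmbr,dwqd] -> 7 lines: sdzt ilcoh xmf ltmbr dwqd aqnbt xsj
Hunk 7: at line 3 remove [dwqd] add [aqf,xiu,nwq] -> 9 lines: sdzt ilcoh xmf ltmbr aqf xiu nwq aqnbt xsj
Final line 7: nwq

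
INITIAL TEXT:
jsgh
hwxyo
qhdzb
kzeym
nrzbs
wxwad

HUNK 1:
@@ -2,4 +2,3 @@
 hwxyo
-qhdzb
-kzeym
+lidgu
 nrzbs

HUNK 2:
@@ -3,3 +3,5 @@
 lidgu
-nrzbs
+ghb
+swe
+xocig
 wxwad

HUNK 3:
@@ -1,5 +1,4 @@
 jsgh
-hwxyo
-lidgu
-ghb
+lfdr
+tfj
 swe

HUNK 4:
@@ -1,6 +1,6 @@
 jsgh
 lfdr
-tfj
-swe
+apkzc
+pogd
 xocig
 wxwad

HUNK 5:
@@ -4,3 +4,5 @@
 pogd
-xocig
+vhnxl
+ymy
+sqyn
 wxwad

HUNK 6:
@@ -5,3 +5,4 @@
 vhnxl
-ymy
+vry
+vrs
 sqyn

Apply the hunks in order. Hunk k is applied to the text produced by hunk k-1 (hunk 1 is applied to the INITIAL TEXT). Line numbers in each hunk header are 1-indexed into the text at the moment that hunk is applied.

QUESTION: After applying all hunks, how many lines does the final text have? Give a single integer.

Answer: 9

Derivation:
Hunk 1: at line 2 remove [qhdzb,kzeym] add [lidgu] -> 5 lines: jsgh hwxyo lidgu nrzbs wxwad
Hunk 2: at line 3 remove [nrzbs] add [ghb,swe,xocig] -> 7 lines: jsgh hwxyo lidgu ghb swe xocig wxwad
Hunk 3: at line 1 remove [hwxyo,lidgu,ghb] add [lfdr,tfj] -> 6 lines: jsgh lfdr tfj swe xocig wxwad
Hunk 4: at line 1 remove [tfj,swe] add [apkzc,pogd] -> 6 lines: jsgh lfdr apkzc pogd xocig wxwad
Hunk 5: at line 4 remove [xocig] add [vhnxl,ymy,sqyn] -> 8 lines: jsgh lfdr apkzc pogd vhnxl ymy sqyn wxwad
Hunk 6: at line 5 remove [ymy] add [vry,vrs] -> 9 lines: jsgh lfdr apkzc pogd vhnxl vry vrs sqyn wxwad
Final line count: 9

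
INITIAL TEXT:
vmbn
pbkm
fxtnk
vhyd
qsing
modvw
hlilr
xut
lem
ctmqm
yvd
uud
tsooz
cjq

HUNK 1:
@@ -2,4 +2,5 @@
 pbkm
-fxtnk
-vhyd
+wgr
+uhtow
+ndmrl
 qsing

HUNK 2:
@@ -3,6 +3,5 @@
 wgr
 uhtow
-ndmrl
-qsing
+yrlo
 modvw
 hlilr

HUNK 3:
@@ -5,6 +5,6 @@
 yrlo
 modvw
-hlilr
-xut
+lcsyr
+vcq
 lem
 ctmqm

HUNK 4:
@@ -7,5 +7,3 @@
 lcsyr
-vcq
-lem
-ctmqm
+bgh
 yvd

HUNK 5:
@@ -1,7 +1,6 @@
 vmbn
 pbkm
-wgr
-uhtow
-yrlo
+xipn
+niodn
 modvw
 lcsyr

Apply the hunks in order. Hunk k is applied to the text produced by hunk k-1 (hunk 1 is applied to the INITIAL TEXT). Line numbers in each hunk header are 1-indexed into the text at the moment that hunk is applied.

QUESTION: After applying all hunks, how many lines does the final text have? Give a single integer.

Answer: 11

Derivation:
Hunk 1: at line 2 remove [fxtnk,vhyd] add [wgr,uhtow,ndmrl] -> 15 lines: vmbn pbkm wgr uhtow ndmrl qsing modvw hlilr xut lem ctmqm yvd uud tsooz cjq
Hunk 2: at line 3 remove [ndmrl,qsing] add [yrlo] -> 14 lines: vmbn pbkm wgr uhtow yrlo modvw hlilr xut lem ctmqm yvd uud tsooz cjq
Hunk 3: at line 5 remove [hlilr,xut] add [lcsyr,vcq] -> 14 lines: vmbn pbkm wgr uhtow yrlo modvw lcsyr vcq lem ctmqm yvd uud tsooz cjq
Hunk 4: at line 7 remove [vcq,lem,ctmqm] add [bgh] -> 12 lines: vmbn pbkm wgr uhtow yrlo modvw lcsyr bgh yvd uud tsooz cjq
Hunk 5: at line 1 remove [wgr,uhtow,yrlo] add [xipn,niodn] -> 11 lines: vmbn pbkm xipn niodn modvw lcsyr bgh yvd uud tsooz cjq
Final line count: 11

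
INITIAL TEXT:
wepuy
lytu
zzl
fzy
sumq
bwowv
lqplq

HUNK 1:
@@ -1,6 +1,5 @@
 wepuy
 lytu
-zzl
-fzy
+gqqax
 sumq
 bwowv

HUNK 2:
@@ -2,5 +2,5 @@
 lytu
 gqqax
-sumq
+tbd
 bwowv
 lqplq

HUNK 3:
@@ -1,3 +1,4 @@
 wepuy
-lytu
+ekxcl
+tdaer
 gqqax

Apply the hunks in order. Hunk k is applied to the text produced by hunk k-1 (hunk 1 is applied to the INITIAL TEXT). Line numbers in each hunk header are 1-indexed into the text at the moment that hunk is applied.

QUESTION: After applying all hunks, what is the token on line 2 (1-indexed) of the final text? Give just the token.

Hunk 1: at line 1 remove [zzl,fzy] add [gqqax] -> 6 lines: wepuy lytu gqqax sumq bwowv lqplq
Hunk 2: at line 2 remove [sumq] add [tbd] -> 6 lines: wepuy lytu gqqax tbd bwowv lqplq
Hunk 3: at line 1 remove [lytu] add [ekxcl,tdaer] -> 7 lines: wepuy ekxcl tdaer gqqax tbd bwowv lqplq
Final line 2: ekxcl

Answer: ekxcl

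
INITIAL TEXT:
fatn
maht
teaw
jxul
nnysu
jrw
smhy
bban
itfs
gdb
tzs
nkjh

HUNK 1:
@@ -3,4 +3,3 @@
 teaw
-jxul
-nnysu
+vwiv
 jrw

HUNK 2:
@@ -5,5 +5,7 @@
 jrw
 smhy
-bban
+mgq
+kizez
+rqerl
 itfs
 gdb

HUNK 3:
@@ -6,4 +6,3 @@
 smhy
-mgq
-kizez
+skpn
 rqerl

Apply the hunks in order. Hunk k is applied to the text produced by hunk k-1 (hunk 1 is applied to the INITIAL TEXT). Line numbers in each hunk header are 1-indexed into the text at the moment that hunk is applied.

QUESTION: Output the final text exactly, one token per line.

Hunk 1: at line 3 remove [jxul,nnysu] add [vwiv] -> 11 lines: fatn maht teaw vwiv jrw smhy bban itfs gdb tzs nkjh
Hunk 2: at line 5 remove [bban] add [mgq,kizez,rqerl] -> 13 lines: fatn maht teaw vwiv jrw smhy mgq kizez rqerl itfs gdb tzs nkjh
Hunk 3: at line 6 remove [mgq,kizez] add [skpn] -> 12 lines: fatn maht teaw vwiv jrw smhy skpn rqerl itfs gdb tzs nkjh

Answer: fatn
maht
teaw
vwiv
jrw
smhy
skpn
rqerl
itfs
gdb
tzs
nkjh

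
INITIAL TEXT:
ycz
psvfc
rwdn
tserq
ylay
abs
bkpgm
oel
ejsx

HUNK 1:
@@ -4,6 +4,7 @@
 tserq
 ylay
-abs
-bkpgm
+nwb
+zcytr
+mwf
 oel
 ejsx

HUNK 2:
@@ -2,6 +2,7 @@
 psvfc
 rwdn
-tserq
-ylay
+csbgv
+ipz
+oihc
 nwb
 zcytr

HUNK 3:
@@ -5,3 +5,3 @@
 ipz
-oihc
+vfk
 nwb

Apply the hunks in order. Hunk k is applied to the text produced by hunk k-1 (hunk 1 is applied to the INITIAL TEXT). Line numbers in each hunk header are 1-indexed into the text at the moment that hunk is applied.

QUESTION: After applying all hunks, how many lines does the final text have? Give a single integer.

Answer: 11

Derivation:
Hunk 1: at line 4 remove [abs,bkpgm] add [nwb,zcytr,mwf] -> 10 lines: ycz psvfc rwdn tserq ylay nwb zcytr mwf oel ejsx
Hunk 2: at line 2 remove [tserq,ylay] add [csbgv,ipz,oihc] -> 11 lines: ycz psvfc rwdn csbgv ipz oihc nwb zcytr mwf oel ejsx
Hunk 3: at line 5 remove [oihc] add [vfk] -> 11 lines: ycz psvfc rwdn csbgv ipz vfk nwb zcytr mwf oel ejsx
Final line count: 11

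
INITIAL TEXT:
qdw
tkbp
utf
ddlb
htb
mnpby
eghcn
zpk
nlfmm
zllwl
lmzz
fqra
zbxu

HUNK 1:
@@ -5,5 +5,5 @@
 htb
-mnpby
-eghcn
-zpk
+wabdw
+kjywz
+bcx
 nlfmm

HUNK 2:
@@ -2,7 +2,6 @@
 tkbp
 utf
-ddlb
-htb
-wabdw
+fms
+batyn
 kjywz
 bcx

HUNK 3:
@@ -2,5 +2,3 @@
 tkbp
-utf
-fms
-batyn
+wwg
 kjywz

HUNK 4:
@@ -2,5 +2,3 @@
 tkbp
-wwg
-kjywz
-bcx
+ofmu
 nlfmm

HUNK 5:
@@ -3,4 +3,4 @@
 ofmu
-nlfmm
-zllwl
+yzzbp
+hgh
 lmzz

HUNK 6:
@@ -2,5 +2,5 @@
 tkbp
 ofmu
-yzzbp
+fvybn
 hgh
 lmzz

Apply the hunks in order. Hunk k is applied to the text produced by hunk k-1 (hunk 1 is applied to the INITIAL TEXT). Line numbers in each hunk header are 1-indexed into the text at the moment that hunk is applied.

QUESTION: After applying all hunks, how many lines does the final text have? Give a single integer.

Answer: 8

Derivation:
Hunk 1: at line 5 remove [mnpby,eghcn,zpk] add [wabdw,kjywz,bcx] -> 13 lines: qdw tkbp utf ddlb htb wabdw kjywz bcx nlfmm zllwl lmzz fqra zbxu
Hunk 2: at line 2 remove [ddlb,htb,wabdw] add [fms,batyn] -> 12 lines: qdw tkbp utf fms batyn kjywz bcx nlfmm zllwl lmzz fqra zbxu
Hunk 3: at line 2 remove [utf,fms,batyn] add [wwg] -> 10 lines: qdw tkbp wwg kjywz bcx nlfmm zllwl lmzz fqra zbxu
Hunk 4: at line 2 remove [wwg,kjywz,bcx] add [ofmu] -> 8 lines: qdw tkbp ofmu nlfmm zllwl lmzz fqra zbxu
Hunk 5: at line 3 remove [nlfmm,zllwl] add [yzzbp,hgh] -> 8 lines: qdw tkbp ofmu yzzbp hgh lmzz fqra zbxu
Hunk 6: at line 2 remove [yzzbp] add [fvybn] -> 8 lines: qdw tkbp ofmu fvybn hgh lmzz fqra zbxu
Final line count: 8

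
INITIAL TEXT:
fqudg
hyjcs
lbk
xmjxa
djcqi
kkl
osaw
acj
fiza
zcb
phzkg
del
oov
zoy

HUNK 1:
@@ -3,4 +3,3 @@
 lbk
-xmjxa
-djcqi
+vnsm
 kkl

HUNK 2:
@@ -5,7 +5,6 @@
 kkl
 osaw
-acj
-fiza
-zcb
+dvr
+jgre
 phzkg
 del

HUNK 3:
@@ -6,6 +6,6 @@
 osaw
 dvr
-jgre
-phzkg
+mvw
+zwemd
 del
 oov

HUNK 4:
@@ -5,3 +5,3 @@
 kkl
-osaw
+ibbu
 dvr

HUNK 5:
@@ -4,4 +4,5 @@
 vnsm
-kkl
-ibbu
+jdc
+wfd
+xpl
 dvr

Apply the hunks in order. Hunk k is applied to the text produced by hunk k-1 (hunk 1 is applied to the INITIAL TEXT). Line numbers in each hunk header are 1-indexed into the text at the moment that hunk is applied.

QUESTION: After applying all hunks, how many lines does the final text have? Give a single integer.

Hunk 1: at line 3 remove [xmjxa,djcqi] add [vnsm] -> 13 lines: fqudg hyjcs lbk vnsm kkl osaw acj fiza zcb phzkg del oov zoy
Hunk 2: at line 5 remove [acj,fiza,zcb] add [dvr,jgre] -> 12 lines: fqudg hyjcs lbk vnsm kkl osaw dvr jgre phzkg del oov zoy
Hunk 3: at line 6 remove [jgre,phzkg] add [mvw,zwemd] -> 12 lines: fqudg hyjcs lbk vnsm kkl osaw dvr mvw zwemd del oov zoy
Hunk 4: at line 5 remove [osaw] add [ibbu] -> 12 lines: fqudg hyjcs lbk vnsm kkl ibbu dvr mvw zwemd del oov zoy
Hunk 5: at line 4 remove [kkl,ibbu] add [jdc,wfd,xpl] -> 13 lines: fqudg hyjcs lbk vnsm jdc wfd xpl dvr mvw zwemd del oov zoy
Final line count: 13

Answer: 13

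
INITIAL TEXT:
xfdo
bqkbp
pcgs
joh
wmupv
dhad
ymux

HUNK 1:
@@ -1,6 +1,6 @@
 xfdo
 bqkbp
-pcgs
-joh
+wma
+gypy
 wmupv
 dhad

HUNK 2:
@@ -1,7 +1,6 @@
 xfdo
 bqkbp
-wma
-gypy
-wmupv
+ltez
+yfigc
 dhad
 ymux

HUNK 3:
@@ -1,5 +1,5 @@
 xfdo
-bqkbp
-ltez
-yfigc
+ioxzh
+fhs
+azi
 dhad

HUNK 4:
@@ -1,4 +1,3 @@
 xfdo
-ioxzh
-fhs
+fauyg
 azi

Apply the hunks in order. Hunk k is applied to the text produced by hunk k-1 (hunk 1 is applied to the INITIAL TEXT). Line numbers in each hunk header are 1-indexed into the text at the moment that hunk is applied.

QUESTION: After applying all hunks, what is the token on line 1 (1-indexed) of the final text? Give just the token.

Answer: xfdo

Derivation:
Hunk 1: at line 1 remove [pcgs,joh] add [wma,gypy] -> 7 lines: xfdo bqkbp wma gypy wmupv dhad ymux
Hunk 2: at line 1 remove [wma,gypy,wmupv] add [ltez,yfigc] -> 6 lines: xfdo bqkbp ltez yfigc dhad ymux
Hunk 3: at line 1 remove [bqkbp,ltez,yfigc] add [ioxzh,fhs,azi] -> 6 lines: xfdo ioxzh fhs azi dhad ymux
Hunk 4: at line 1 remove [ioxzh,fhs] add [fauyg] -> 5 lines: xfdo fauyg azi dhad ymux
Final line 1: xfdo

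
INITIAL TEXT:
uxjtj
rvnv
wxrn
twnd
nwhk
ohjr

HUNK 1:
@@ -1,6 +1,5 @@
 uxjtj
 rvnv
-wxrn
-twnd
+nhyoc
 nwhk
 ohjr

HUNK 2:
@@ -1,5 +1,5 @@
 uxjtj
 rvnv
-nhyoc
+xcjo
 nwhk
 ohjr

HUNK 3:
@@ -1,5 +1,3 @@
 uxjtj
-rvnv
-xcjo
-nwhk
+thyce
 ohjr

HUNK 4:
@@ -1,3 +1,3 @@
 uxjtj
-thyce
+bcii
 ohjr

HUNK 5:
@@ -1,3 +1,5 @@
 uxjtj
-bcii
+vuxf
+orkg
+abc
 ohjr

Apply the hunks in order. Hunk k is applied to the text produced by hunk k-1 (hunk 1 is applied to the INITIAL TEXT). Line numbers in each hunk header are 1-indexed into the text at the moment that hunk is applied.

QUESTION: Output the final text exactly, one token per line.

Answer: uxjtj
vuxf
orkg
abc
ohjr

Derivation:
Hunk 1: at line 1 remove [wxrn,twnd] add [nhyoc] -> 5 lines: uxjtj rvnv nhyoc nwhk ohjr
Hunk 2: at line 1 remove [nhyoc] add [xcjo] -> 5 lines: uxjtj rvnv xcjo nwhk ohjr
Hunk 3: at line 1 remove [rvnv,xcjo,nwhk] add [thyce] -> 3 lines: uxjtj thyce ohjr
Hunk 4: at line 1 remove [thyce] add [bcii] -> 3 lines: uxjtj bcii ohjr
Hunk 5: at line 1 remove [bcii] add [vuxf,orkg,abc] -> 5 lines: uxjtj vuxf orkg abc ohjr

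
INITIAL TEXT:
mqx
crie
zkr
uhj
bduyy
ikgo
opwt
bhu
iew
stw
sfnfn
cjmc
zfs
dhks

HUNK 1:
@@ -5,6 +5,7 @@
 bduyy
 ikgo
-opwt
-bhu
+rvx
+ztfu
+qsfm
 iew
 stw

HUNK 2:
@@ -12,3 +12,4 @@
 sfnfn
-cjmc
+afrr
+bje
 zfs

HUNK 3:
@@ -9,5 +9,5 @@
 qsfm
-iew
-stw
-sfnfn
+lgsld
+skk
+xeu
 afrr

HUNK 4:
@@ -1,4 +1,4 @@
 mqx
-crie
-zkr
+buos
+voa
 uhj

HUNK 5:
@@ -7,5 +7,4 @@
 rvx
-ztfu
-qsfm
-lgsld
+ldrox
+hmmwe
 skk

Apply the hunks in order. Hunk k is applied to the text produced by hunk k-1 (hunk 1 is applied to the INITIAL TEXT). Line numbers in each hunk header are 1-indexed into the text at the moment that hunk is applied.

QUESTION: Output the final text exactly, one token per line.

Hunk 1: at line 5 remove [opwt,bhu] add [rvx,ztfu,qsfm] -> 15 lines: mqx crie zkr uhj bduyy ikgo rvx ztfu qsfm iew stw sfnfn cjmc zfs dhks
Hunk 2: at line 12 remove [cjmc] add [afrr,bje] -> 16 lines: mqx crie zkr uhj bduyy ikgo rvx ztfu qsfm iew stw sfnfn afrr bje zfs dhks
Hunk 3: at line 9 remove [iew,stw,sfnfn] add [lgsld,skk,xeu] -> 16 lines: mqx crie zkr uhj bduyy ikgo rvx ztfu qsfm lgsld skk xeu afrr bje zfs dhks
Hunk 4: at line 1 remove [crie,zkr] add [buos,voa] -> 16 lines: mqx buos voa uhj bduyy ikgo rvx ztfu qsfm lgsld skk xeu afrr bje zfs dhks
Hunk 5: at line 7 remove [ztfu,qsfm,lgsld] add [ldrox,hmmwe] -> 15 lines: mqx buos voa uhj bduyy ikgo rvx ldrox hmmwe skk xeu afrr bje zfs dhks

Answer: mqx
buos
voa
uhj
bduyy
ikgo
rvx
ldrox
hmmwe
skk
xeu
afrr
bje
zfs
dhks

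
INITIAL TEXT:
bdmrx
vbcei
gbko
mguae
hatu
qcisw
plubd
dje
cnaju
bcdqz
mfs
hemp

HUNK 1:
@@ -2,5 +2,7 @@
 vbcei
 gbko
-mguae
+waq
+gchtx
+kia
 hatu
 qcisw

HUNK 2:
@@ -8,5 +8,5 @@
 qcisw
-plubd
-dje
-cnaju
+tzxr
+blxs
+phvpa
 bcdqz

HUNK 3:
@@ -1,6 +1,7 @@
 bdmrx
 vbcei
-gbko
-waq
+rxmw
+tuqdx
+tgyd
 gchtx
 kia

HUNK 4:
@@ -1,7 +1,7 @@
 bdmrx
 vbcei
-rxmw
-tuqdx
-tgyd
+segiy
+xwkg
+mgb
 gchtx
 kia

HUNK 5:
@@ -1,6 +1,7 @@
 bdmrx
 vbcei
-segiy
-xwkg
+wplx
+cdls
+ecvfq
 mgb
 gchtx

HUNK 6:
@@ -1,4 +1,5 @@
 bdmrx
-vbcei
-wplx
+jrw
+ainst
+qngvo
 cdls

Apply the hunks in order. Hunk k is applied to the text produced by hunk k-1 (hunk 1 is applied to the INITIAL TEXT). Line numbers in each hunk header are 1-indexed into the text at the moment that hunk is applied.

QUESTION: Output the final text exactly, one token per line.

Hunk 1: at line 2 remove [mguae] add [waq,gchtx,kia] -> 14 lines: bdmrx vbcei gbko waq gchtx kia hatu qcisw plubd dje cnaju bcdqz mfs hemp
Hunk 2: at line 8 remove [plubd,dje,cnaju] add [tzxr,blxs,phvpa] -> 14 lines: bdmrx vbcei gbko waq gchtx kia hatu qcisw tzxr blxs phvpa bcdqz mfs hemp
Hunk 3: at line 1 remove [gbko,waq] add [rxmw,tuqdx,tgyd] -> 15 lines: bdmrx vbcei rxmw tuqdx tgyd gchtx kia hatu qcisw tzxr blxs phvpa bcdqz mfs hemp
Hunk 4: at line 1 remove [rxmw,tuqdx,tgyd] add [segiy,xwkg,mgb] -> 15 lines: bdmrx vbcei segiy xwkg mgb gchtx kia hatu qcisw tzxr blxs phvpa bcdqz mfs hemp
Hunk 5: at line 1 remove [segiy,xwkg] add [wplx,cdls,ecvfq] -> 16 lines: bdmrx vbcei wplx cdls ecvfq mgb gchtx kia hatu qcisw tzxr blxs phvpa bcdqz mfs hemp
Hunk 6: at line 1 remove [vbcei,wplx] add [jrw,ainst,qngvo] -> 17 lines: bdmrx jrw ainst qngvo cdls ecvfq mgb gchtx kia hatu qcisw tzxr blxs phvpa bcdqz mfs hemp

Answer: bdmrx
jrw
ainst
qngvo
cdls
ecvfq
mgb
gchtx
kia
hatu
qcisw
tzxr
blxs
phvpa
bcdqz
mfs
hemp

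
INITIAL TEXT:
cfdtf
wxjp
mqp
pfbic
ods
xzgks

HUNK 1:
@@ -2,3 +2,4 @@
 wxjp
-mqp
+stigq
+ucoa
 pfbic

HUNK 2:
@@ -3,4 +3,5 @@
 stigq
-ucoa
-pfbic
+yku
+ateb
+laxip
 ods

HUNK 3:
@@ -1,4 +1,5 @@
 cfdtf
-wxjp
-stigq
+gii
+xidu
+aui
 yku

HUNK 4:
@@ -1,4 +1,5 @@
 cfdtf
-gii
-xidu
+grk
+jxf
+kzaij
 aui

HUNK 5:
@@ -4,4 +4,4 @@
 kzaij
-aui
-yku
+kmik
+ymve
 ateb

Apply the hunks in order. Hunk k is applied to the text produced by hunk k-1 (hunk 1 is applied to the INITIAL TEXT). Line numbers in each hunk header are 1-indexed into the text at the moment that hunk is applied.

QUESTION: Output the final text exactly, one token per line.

Answer: cfdtf
grk
jxf
kzaij
kmik
ymve
ateb
laxip
ods
xzgks

Derivation:
Hunk 1: at line 2 remove [mqp] add [stigq,ucoa] -> 7 lines: cfdtf wxjp stigq ucoa pfbic ods xzgks
Hunk 2: at line 3 remove [ucoa,pfbic] add [yku,ateb,laxip] -> 8 lines: cfdtf wxjp stigq yku ateb laxip ods xzgks
Hunk 3: at line 1 remove [wxjp,stigq] add [gii,xidu,aui] -> 9 lines: cfdtf gii xidu aui yku ateb laxip ods xzgks
Hunk 4: at line 1 remove [gii,xidu] add [grk,jxf,kzaij] -> 10 lines: cfdtf grk jxf kzaij aui yku ateb laxip ods xzgks
Hunk 5: at line 4 remove [aui,yku] add [kmik,ymve] -> 10 lines: cfdtf grk jxf kzaij kmik ymve ateb laxip ods xzgks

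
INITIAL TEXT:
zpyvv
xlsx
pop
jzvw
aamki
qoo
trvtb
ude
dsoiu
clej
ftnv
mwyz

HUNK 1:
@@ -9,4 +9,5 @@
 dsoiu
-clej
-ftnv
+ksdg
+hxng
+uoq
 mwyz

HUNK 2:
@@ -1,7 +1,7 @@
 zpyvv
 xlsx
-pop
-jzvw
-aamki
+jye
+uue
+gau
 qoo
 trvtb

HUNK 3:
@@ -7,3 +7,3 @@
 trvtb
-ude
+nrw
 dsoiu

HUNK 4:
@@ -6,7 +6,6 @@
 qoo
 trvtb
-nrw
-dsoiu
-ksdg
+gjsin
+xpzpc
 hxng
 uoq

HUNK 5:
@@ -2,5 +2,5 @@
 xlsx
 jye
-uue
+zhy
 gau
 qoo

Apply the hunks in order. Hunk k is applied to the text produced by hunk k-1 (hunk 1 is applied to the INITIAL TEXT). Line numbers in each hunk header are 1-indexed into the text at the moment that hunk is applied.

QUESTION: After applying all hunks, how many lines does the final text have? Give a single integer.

Hunk 1: at line 9 remove [clej,ftnv] add [ksdg,hxng,uoq] -> 13 lines: zpyvv xlsx pop jzvw aamki qoo trvtb ude dsoiu ksdg hxng uoq mwyz
Hunk 2: at line 1 remove [pop,jzvw,aamki] add [jye,uue,gau] -> 13 lines: zpyvv xlsx jye uue gau qoo trvtb ude dsoiu ksdg hxng uoq mwyz
Hunk 3: at line 7 remove [ude] add [nrw] -> 13 lines: zpyvv xlsx jye uue gau qoo trvtb nrw dsoiu ksdg hxng uoq mwyz
Hunk 4: at line 6 remove [nrw,dsoiu,ksdg] add [gjsin,xpzpc] -> 12 lines: zpyvv xlsx jye uue gau qoo trvtb gjsin xpzpc hxng uoq mwyz
Hunk 5: at line 2 remove [uue] add [zhy] -> 12 lines: zpyvv xlsx jye zhy gau qoo trvtb gjsin xpzpc hxng uoq mwyz
Final line count: 12

Answer: 12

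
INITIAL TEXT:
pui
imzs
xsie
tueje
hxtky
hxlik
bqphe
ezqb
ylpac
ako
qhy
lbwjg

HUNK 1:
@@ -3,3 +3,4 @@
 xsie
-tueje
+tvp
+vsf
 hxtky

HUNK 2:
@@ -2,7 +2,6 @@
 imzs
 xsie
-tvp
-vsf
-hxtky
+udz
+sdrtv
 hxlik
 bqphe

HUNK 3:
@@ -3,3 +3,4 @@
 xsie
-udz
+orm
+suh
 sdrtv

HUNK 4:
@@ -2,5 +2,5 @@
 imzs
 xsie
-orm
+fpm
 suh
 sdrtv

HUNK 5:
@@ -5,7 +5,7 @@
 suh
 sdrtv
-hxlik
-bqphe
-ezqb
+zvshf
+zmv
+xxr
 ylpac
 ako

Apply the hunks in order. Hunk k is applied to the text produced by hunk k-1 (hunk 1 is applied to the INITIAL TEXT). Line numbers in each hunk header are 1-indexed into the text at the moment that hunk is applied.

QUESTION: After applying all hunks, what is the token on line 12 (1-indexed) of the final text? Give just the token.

Hunk 1: at line 3 remove [tueje] add [tvp,vsf] -> 13 lines: pui imzs xsie tvp vsf hxtky hxlik bqphe ezqb ylpac ako qhy lbwjg
Hunk 2: at line 2 remove [tvp,vsf,hxtky] add [udz,sdrtv] -> 12 lines: pui imzs xsie udz sdrtv hxlik bqphe ezqb ylpac ako qhy lbwjg
Hunk 3: at line 3 remove [udz] add [orm,suh] -> 13 lines: pui imzs xsie orm suh sdrtv hxlik bqphe ezqb ylpac ako qhy lbwjg
Hunk 4: at line 2 remove [orm] add [fpm] -> 13 lines: pui imzs xsie fpm suh sdrtv hxlik bqphe ezqb ylpac ako qhy lbwjg
Hunk 5: at line 5 remove [hxlik,bqphe,ezqb] add [zvshf,zmv,xxr] -> 13 lines: pui imzs xsie fpm suh sdrtv zvshf zmv xxr ylpac ako qhy lbwjg
Final line 12: qhy

Answer: qhy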